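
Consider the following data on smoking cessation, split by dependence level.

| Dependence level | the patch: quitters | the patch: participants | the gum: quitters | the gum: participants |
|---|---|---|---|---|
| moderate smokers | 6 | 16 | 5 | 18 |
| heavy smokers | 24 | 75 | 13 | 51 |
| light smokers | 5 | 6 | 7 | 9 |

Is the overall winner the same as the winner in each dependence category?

Yes

Moderate smokers: the patch 6/16 = 37.5%, the gum 5/18 = 27.8% → the patch
Heavy smokers: the patch 24/75 = 32.0%, the gum 13/51 = 25.5% → the patch
Light smokers: the patch 5/6 = 83.3%, the gum 7/9 = 77.8% → the patch
Overall: the patch 35/97 = 36.1%, the gum 25/78 = 32.1% → the patch
The patch wins overall and in every dependence group — no reversal.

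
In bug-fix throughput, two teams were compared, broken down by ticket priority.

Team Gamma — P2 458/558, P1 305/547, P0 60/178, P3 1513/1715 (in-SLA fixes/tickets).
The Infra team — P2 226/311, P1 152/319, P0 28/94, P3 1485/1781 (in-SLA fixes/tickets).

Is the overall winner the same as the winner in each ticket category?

P2: Team Gamma 458/558 = 82.1%, the Infra team 226/311 = 72.7% → Team Gamma
P1: Team Gamma 305/547 = 55.8%, the Infra team 152/319 = 47.6% → Team Gamma
P0: Team Gamma 60/178 = 33.7%, the Infra team 28/94 = 29.8% → Team Gamma
P3: Team Gamma 1513/1715 = 88.2%, the Infra team 1485/1781 = 83.4% → Team Gamma
Overall: Team Gamma 2336/2998 = 77.9%, the Infra team 1891/2505 = 75.5% → Team Gamma
Team Gamma wins overall and in every ticket group — no reversal.

Yes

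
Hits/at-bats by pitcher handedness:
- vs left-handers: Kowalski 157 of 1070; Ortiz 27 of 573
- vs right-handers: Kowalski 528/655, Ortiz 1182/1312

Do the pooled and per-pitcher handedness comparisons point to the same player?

Vs left-handers: Kowalski 157/1070 = 14.7%, Ortiz 27/573 = 4.7% → Kowalski
Vs right-handers: Kowalski 528/655 = 80.6%, Ortiz 1182/1312 = 90.1% → Ortiz
Overall: Kowalski 685/1725 = 39.7%, Ortiz 1209/1885 = 64.1% → Ortiz
Neither sweeps: Kowalski wins 1 of 2 groups, Ortiz wins 1. Ortiz wins overall but not every group — no Simpson reversal.

No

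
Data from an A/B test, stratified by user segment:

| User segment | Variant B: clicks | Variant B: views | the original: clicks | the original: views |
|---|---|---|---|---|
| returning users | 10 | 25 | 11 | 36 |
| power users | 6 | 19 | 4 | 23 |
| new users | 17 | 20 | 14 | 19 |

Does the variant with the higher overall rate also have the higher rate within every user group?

Returning users: Variant B 10/25 = 40.0%, the original 11/36 = 30.6% → Variant B
Power users: Variant B 6/19 = 31.6%, the original 4/23 = 17.4% → Variant B
New users: Variant B 17/20 = 85.0%, the original 14/19 = 73.7% → Variant B
Overall: Variant B 33/64 = 51.6%, the original 29/78 = 37.2% → Variant B
Variant B wins overall and in every user group — no reversal.

Yes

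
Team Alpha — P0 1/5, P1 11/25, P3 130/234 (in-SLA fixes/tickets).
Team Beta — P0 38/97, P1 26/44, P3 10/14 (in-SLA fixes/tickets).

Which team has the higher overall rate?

P0: Team Alpha 1/5 = 20.0%, Team Beta 38/97 = 39.2% → Team Beta
P1: Team Alpha 11/25 = 44.0%, Team Beta 26/44 = 59.1% → Team Beta
P3: Team Alpha 130/234 = 55.6%, Team Beta 10/14 = 71.4% → Team Beta
Overall: Team Alpha 142/264 = 53.8%, Team Beta 74/155 = 47.7% → Team Alpha
(Team Beta wins every ticket group but Team Alpha wins overall — Team Beta's tickets skew toward the low-rate P0 group.)

Team Alpha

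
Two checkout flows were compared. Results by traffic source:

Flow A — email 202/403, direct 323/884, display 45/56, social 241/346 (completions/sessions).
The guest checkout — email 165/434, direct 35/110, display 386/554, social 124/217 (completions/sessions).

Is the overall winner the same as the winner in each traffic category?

Email: Flow A 202/403 = 50.1%, the guest checkout 165/434 = 38.0% → Flow A
Direct: Flow A 323/884 = 36.5%, the guest checkout 35/110 = 31.8% → Flow A
Display: Flow A 45/56 = 80.4%, the guest checkout 386/554 = 69.7% → Flow A
Social: Flow A 241/346 = 69.7%, the guest checkout 124/217 = 57.1% → Flow A
Overall: Flow A 811/1689 = 48.0%, the guest checkout 710/1315 = 54.0% → the guest checkout
Flow A wins each traffic group but the guest checkout wins overall — the comparison reverses. Flow A's sessions skew toward direct, which has a lower base rate.

No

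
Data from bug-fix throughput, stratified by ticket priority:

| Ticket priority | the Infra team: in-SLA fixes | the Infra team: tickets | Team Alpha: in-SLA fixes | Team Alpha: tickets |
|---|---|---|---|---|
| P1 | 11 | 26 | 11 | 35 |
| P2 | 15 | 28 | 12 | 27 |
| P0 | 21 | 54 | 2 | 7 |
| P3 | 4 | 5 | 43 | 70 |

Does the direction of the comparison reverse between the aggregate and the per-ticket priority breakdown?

P1: the Infra team 11/26 = 42.3%, Team Alpha 11/35 = 31.4% → the Infra team
P2: the Infra team 15/28 = 53.6%, Team Alpha 12/27 = 44.4% → the Infra team
P0: the Infra team 21/54 = 38.9%, Team Alpha 2/7 = 28.6% → the Infra team
P3: the Infra team 4/5 = 80.0%, Team Alpha 43/70 = 61.4% → the Infra team
Overall: the Infra team 51/113 = 45.1%, Team Alpha 68/139 = 48.9% → Team Alpha
The Infra team wins each ticket group but Team Alpha wins overall — the comparison reverses. The Infra team's tickets skew toward P0, which has a lower base rate.

Yes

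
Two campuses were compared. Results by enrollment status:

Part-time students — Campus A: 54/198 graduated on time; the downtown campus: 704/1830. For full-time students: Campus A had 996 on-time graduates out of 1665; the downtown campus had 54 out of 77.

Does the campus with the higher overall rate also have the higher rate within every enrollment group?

Part-time: Campus A 54/198 = 27.3%, the downtown campus 704/1830 = 38.5% → the downtown campus
Full-time: Campus A 996/1665 = 59.8%, the downtown campus 54/77 = 70.1% → the downtown campus
Overall: Campus A 1050/1863 = 56.4%, the downtown campus 758/1907 = 39.7% → Campus A
The downtown campus wins each enrollment group but Campus A wins overall — the comparison reverses. The downtown campus's students skew toward part-time, which has a lower base rate.

No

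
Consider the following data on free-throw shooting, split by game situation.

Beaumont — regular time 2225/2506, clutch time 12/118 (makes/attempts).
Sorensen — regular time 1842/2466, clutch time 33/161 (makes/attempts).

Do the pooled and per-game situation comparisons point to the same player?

Regular time: Beaumont 2225/2506 = 88.8%, Sorensen 1842/2466 = 74.7% → Beaumont
Clutch time: Beaumont 12/118 = 10.2%, Sorensen 33/161 = 20.5% → Sorensen
Overall: Beaumont 2237/2624 = 85.3%, Sorensen 1875/2627 = 71.4% → Beaumont
Neither sweeps: Beaumont wins 1 of 2 groups, Sorensen wins 1. Beaumont wins overall but not every group — no Simpson reversal.

No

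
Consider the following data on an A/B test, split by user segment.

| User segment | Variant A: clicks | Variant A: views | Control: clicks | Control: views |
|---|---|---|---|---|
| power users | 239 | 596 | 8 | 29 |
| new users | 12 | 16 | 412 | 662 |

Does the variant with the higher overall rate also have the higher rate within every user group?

No

Power users: Variant A 239/596 = 40.1%, Control 8/29 = 27.6% → Variant A
New users: Variant A 12/16 = 75.0%, Control 412/662 = 62.2% → Variant A
Overall: Variant A 251/612 = 41.0%, Control 420/691 = 60.8% → Control
Variant A wins each user group but Control wins overall — the comparison reverses. Variant A's views skew toward power users, which has a lower base rate.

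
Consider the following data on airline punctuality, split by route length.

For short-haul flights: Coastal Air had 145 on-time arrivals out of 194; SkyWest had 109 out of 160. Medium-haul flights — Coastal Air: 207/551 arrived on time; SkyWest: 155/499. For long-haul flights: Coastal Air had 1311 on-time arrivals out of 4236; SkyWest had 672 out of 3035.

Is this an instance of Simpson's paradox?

Short-haul: Coastal Air 145/194 = 74.7%, SkyWest 109/160 = 68.1% → Coastal Air
Medium-haul: Coastal Air 207/551 = 37.6%, SkyWest 155/499 = 31.1% → Coastal Air
Long-haul: Coastal Air 1311/4236 = 30.9%, SkyWest 672/3035 = 22.1% → Coastal Air
Overall: Coastal Air 1663/4981 = 33.4%, SkyWest 936/3694 = 25.3% → Coastal Air
Coastal Air wins overall and in every route group — no reversal.

No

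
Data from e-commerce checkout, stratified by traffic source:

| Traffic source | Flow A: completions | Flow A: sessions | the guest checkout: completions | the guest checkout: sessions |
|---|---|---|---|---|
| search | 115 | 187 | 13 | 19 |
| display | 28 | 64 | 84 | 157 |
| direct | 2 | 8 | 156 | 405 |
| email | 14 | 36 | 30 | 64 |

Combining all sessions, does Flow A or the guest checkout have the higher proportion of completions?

Search: Flow A 115/187 = 61.5%, the guest checkout 13/19 = 68.4% → the guest checkout
Display: Flow A 28/64 = 43.8%, the guest checkout 84/157 = 53.5% → the guest checkout
Direct: Flow A 2/8 = 25.0%, the guest checkout 156/405 = 38.5% → the guest checkout
Email: Flow A 14/36 = 38.9%, the guest checkout 30/64 = 46.9% → the guest checkout
Overall: Flow A 159/295 = 53.9%, the guest checkout 283/645 = 43.9% → Flow A
(The guest checkout wins every traffic group but Flow A wins overall — the guest checkout's sessions skew toward the low-rate direct group.)

Flow A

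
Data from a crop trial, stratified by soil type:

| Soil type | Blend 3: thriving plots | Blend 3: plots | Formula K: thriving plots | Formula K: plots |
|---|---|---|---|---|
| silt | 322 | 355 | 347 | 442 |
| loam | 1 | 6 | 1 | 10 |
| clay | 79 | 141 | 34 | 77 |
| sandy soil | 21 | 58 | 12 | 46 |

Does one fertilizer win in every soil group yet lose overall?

Silt: Blend 3 322/355 = 90.7%, Formula K 347/442 = 78.5% → Blend 3
Loam: Blend 3 1/6 = 16.7%, Formula K 1/10 = 10.0% → Blend 3
Clay: Blend 3 79/141 = 56.0%, Formula K 34/77 = 44.2% → Blend 3
Sandy soil: Blend 3 21/58 = 36.2%, Formula K 12/46 = 26.1% → Blend 3
Overall: Blend 3 423/560 = 75.5%, Formula K 394/575 = 68.5% → Blend 3
Blend 3 wins overall and in every soil group — no reversal.

No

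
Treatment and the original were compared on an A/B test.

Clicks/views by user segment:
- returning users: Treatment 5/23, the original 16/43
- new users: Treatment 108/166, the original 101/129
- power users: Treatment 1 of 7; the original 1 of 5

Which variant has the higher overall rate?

Returning users: Treatment 5/23 = 21.7%, the original 16/43 = 37.2% → the original
New users: Treatment 108/166 = 65.1%, the original 101/129 = 78.3% → the original
Power users: Treatment 1/7 = 14.3%, the original 1/5 = 20.0% → the original
Overall: Treatment 114/196 = 58.2%, the original 118/177 = 66.7% → the original

the original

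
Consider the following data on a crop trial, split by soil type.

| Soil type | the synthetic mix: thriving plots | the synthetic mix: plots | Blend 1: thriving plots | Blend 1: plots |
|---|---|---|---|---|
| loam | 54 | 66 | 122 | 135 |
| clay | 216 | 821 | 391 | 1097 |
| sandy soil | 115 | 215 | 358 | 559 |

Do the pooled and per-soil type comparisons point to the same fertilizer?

Loam: the synthetic mix 54/66 = 81.8%, Blend 1 122/135 = 90.4% → Blend 1
Clay: the synthetic mix 216/821 = 26.3%, Blend 1 391/1097 = 35.6% → Blend 1
Sandy soil: the synthetic mix 115/215 = 53.5%, Blend 1 358/559 = 64.0% → Blend 1
Overall: the synthetic mix 385/1102 = 34.9%, Blend 1 871/1791 = 48.6% → Blend 1
Blend 1 wins overall and in every soil group — no reversal.

Yes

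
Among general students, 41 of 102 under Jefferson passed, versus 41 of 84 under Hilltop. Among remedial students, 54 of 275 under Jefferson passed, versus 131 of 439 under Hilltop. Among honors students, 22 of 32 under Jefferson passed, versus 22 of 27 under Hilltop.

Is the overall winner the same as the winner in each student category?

General: Jefferson 41/102 = 40.2%, Hilltop 41/84 = 48.8% → Hilltop
Remedial: Jefferson 54/275 = 19.6%, Hilltop 131/439 = 29.8% → Hilltop
Honors: Jefferson 22/32 = 68.8%, Hilltop 22/27 = 81.5% → Hilltop
Overall: Jefferson 117/409 = 28.6%, Hilltop 194/550 = 35.3% → Hilltop
Hilltop wins overall and in every student group — no reversal.

Yes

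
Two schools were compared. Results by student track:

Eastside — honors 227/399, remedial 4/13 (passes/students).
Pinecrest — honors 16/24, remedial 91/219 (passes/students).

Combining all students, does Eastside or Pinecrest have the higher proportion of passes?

Honors: Eastside 227/399 = 56.9%, Pinecrest 16/24 = 66.7% → Pinecrest
Remedial: Eastside 4/13 = 30.8%, Pinecrest 91/219 = 41.6% → Pinecrest
Overall: Eastside 231/412 = 56.1%, Pinecrest 107/243 = 44.0% → Eastside
(Pinecrest wins every student group but Eastside wins overall — Pinecrest's students skew toward the low-rate remedial group.)

Eastside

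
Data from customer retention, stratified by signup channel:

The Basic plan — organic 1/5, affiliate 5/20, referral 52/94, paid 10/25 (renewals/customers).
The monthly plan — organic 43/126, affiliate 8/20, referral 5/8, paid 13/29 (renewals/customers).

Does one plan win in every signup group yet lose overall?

Organic: the Basic plan 1/5 = 20.0%, the monthly plan 43/126 = 34.1% → the monthly plan
Affiliate: the Basic plan 5/20 = 25.0%, the monthly plan 8/20 = 40.0% → the monthly plan
Referral: the Basic plan 52/94 = 55.3%, the monthly plan 5/8 = 62.5% → the monthly plan
Paid: the Basic plan 10/25 = 40.0%, the monthly plan 13/29 = 44.8% → the monthly plan
Overall: the Basic plan 68/144 = 47.2%, the monthly plan 69/183 = 37.7% → the Basic plan
The monthly plan wins each signup group but the Basic plan wins overall — the comparison reverses. The monthly plan's customers skew toward organic, which has a lower base rate.

Yes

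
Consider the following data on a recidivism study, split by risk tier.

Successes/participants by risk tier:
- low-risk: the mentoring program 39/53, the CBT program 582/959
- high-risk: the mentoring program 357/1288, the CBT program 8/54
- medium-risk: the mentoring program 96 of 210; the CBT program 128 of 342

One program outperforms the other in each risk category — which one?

Low-risk: the mentoring program 39/53 = 73.6%, the CBT program 582/959 = 60.7% → the mentoring program
High-risk: the mentoring program 357/1288 = 27.7%, the CBT program 8/54 = 14.8% → the mentoring program
Medium-risk: the mentoring program 96/210 = 45.7%, the CBT program 128/342 = 37.4% → the mentoring program
The mentoring program has the higher rate in all 3 groups.

the mentoring program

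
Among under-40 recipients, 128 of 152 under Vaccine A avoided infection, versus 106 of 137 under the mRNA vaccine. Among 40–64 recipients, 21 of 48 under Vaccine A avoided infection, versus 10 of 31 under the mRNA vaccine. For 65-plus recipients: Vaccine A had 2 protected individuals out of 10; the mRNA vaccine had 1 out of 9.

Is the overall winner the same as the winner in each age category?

Under-40: Vaccine A 128/152 = 84.2%, the mRNA vaccine 106/137 = 77.4% → Vaccine A
40–64: Vaccine A 21/48 = 43.8%, the mRNA vaccine 10/31 = 32.3% → Vaccine A
65-plus: Vaccine A 2/10 = 20.0%, the mRNA vaccine 1/9 = 11.1% → Vaccine A
Overall: Vaccine A 151/210 = 71.9%, the mRNA vaccine 117/177 = 66.1% → Vaccine A
Vaccine A wins overall and in every age group — no reversal.

Yes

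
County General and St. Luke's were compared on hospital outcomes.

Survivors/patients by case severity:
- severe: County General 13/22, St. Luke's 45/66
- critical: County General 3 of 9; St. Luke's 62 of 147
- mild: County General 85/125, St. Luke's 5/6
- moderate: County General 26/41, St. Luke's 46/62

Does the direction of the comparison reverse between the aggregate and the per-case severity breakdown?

Yes

Severe: County General 13/22 = 59.1%, St. Luke's 45/66 = 68.2% → St. Luke's
Critical: County General 3/9 = 33.3%, St. Luke's 62/147 = 42.2% → St. Luke's
Mild: County General 85/125 = 68.0%, St. Luke's 5/6 = 83.3% → St. Luke's
Moderate: County General 26/41 = 63.4%, St. Luke's 46/62 = 74.2% → St. Luke's
Overall: County General 127/197 = 64.5%, St. Luke's 158/281 = 56.2% → County General
St. Luke's wins each case group but County General wins overall — the comparison reverses. St. Luke's's patients skew toward critical, which has a lower base rate.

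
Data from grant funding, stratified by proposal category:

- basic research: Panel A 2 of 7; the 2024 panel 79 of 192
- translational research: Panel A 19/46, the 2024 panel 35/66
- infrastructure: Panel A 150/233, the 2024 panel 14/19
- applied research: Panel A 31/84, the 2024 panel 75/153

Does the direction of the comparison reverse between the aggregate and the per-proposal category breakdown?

Basic research: Panel A 2/7 = 28.6%, the 2024 panel 79/192 = 41.1% → the 2024 panel
Translational research: Panel A 19/46 = 41.3%, the 2024 panel 35/66 = 53.0% → the 2024 panel
Infrastructure: Panel A 150/233 = 64.4%, the 2024 panel 14/19 = 73.7% → the 2024 panel
Applied research: Panel A 31/84 = 36.9%, the 2024 panel 75/153 = 49.0% → the 2024 panel
Overall: Panel A 202/370 = 54.6%, the 2024 panel 203/430 = 47.2% → Panel A
The 2024 panel wins each proposal group but Panel A wins overall — the comparison reverses. The 2024 panel's proposals skew toward basic research, which has a lower base rate.

Yes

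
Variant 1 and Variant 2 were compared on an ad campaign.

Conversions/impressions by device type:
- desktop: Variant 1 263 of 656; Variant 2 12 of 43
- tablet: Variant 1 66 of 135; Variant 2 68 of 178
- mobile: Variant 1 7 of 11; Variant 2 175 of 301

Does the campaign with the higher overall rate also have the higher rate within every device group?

No

Desktop: Variant 1 263/656 = 40.1%, Variant 2 12/43 = 27.9% → Variant 1
Tablet: Variant 1 66/135 = 48.9%, Variant 2 68/178 = 38.2% → Variant 1
Mobile: Variant 1 7/11 = 63.6%, Variant 2 175/301 = 58.1% → Variant 1
Overall: Variant 1 336/802 = 41.9%, Variant 2 255/522 = 48.9% → Variant 2
Variant 1 wins each device group but Variant 2 wins overall — the comparison reverses. Variant 1's impressions skew toward desktop, which has a lower base rate.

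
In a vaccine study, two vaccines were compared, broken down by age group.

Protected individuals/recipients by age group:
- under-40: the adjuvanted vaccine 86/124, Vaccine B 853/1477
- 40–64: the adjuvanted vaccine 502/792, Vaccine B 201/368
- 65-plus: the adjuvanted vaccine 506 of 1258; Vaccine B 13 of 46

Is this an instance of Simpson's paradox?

Under-40: the adjuvanted vaccine 86/124 = 69.4%, Vaccine B 853/1477 = 57.8% → the adjuvanted vaccine
40–64: the adjuvanted vaccine 502/792 = 63.4%, Vaccine B 201/368 = 54.6% → the adjuvanted vaccine
65-plus: the adjuvanted vaccine 506/1258 = 40.2%, Vaccine B 13/46 = 28.3% → the adjuvanted vaccine
Overall: the adjuvanted vaccine 1094/2174 = 50.3%, Vaccine B 1067/1891 = 56.4% → Vaccine B
The adjuvanted vaccine wins each age group but Vaccine B wins overall — the comparison reverses. The adjuvanted vaccine's recipients skew toward 65-plus, which has a lower base rate.

Yes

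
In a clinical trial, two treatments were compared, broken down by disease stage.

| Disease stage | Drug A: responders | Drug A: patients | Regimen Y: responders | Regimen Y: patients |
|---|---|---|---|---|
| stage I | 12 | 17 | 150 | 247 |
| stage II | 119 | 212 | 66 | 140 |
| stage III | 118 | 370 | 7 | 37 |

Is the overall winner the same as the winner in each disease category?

Stage I: Drug A 12/17 = 70.6%, Regimen Y 150/247 = 60.7% → Drug A
Stage II: Drug A 119/212 = 56.1%, Regimen Y 66/140 = 47.1% → Drug A
Stage III: Drug A 118/370 = 31.9%, Regimen Y 7/37 = 18.9% → Drug A
Overall: Drug A 249/599 = 41.6%, Regimen Y 223/424 = 52.6% → Regimen Y
Drug A wins each disease group but Regimen Y wins overall — the comparison reverses. Drug A's patients skew toward stage III, which has a lower base rate.

No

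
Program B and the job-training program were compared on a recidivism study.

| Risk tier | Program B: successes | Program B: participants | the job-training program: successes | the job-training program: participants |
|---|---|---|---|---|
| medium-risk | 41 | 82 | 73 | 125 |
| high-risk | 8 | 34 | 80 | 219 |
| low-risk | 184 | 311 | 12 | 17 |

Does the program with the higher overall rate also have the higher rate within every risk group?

Medium-risk: Program B 41/82 = 50.0%, the job-training program 73/125 = 58.4% → the job-training program
High-risk: Program B 8/34 = 23.5%, the job-training program 80/219 = 36.5% → the job-training program
Low-risk: Program B 184/311 = 59.2%, the job-training program 12/17 = 70.6% → the job-training program
Overall: Program B 233/427 = 54.6%, the job-training program 165/361 = 45.7% → Program B
The job-training program wins each risk group but Program B wins overall — the comparison reverses. The job-training program's participants skew toward high-risk, which has a lower base rate.

No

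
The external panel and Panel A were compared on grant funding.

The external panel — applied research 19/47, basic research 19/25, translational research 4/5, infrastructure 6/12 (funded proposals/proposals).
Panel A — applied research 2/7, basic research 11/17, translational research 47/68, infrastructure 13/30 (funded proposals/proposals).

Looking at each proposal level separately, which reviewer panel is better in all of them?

the external panel

Applied research: the external panel 19/47 = 40.4%, Panel A 2/7 = 28.6% → the external panel
Basic research: the external panel 19/25 = 76.0%, Panel A 11/17 = 64.7% → the external panel
Translational research: the external panel 4/5 = 80.0%, Panel A 47/68 = 69.1% → the external panel
Infrastructure: the external panel 6/12 = 50.0%, Panel A 13/30 = 43.3% → the external panel
The external panel has the higher rate in all 4 groups.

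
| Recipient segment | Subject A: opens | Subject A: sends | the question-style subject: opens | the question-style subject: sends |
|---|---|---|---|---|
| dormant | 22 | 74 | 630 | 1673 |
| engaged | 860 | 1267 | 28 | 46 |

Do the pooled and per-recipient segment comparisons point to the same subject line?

Dormant: Subject A 22/74 = 29.7%, the question-style subject 630/1673 = 37.7% → the question-style subject
Engaged: Subject A 860/1267 = 67.9%, the question-style subject 28/46 = 60.9% → Subject A
Overall: Subject A 882/1341 = 65.8%, the question-style subject 658/1719 = 38.3% → Subject A
Neither sweeps: Subject A wins 1 of 2 groups, the question-style subject wins 1. Subject A wins overall but not every group — no Simpson reversal.

No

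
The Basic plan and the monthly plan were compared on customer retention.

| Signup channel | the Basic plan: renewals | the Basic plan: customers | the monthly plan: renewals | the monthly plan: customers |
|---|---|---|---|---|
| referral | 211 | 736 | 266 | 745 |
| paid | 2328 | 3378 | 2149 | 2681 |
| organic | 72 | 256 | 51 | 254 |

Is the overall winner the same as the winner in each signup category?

Referral: the Basic plan 211/736 = 28.7%, the monthly plan 266/745 = 35.7% → the monthly plan
Paid: the Basic plan 2328/3378 = 68.9%, the monthly plan 2149/2681 = 80.2% → the monthly plan
Organic: the Basic plan 72/256 = 28.1%, the monthly plan 51/254 = 20.1% → the Basic plan
Overall: the Basic plan 2611/4370 = 59.7%, the monthly plan 2466/3680 = 67.0% → the monthly plan
Neither sweeps: the Basic plan wins 1 of 3 groups, the monthly plan wins 2. The monthly plan wins overall but not every group — no Simpson reversal.

No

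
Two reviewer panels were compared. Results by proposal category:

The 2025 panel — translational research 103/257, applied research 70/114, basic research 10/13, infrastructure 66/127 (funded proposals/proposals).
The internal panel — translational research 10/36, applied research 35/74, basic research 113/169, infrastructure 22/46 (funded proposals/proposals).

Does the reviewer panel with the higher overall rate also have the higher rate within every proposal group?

Translational research: the 2025 panel 103/257 = 40.1%, the internal panel 10/36 = 27.8% → the 2025 panel
Applied research: the 2025 panel 70/114 = 61.4%, the internal panel 35/74 = 47.3% → the 2025 panel
Basic research: the 2025 panel 10/13 = 76.9%, the internal panel 113/169 = 66.9% → the 2025 panel
Infrastructure: the 2025 panel 66/127 = 52.0%, the internal panel 22/46 = 47.8% → the 2025 panel
Overall: the 2025 panel 249/511 = 48.7%, the internal panel 180/325 = 55.4% → the internal panel
The 2025 panel wins each proposal group but the internal panel wins overall — the comparison reverses. The 2025 panel's proposals skew toward translational research, which has a lower base rate.

No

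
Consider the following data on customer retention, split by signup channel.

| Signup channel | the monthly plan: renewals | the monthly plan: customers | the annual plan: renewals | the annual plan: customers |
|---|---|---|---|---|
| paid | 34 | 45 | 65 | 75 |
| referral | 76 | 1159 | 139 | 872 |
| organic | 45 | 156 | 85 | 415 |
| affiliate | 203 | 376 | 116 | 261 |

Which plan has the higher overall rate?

Paid: the monthly plan 34/45 = 75.6%, the annual plan 65/75 = 86.7% → the annual plan
Referral: the monthly plan 76/1159 = 6.6%, the annual plan 139/872 = 15.9% → the annual plan
Organic: the monthly plan 45/156 = 28.8%, the annual plan 85/415 = 20.5% → the monthly plan
Affiliate: the monthly plan 203/376 = 54.0%, the annual plan 116/261 = 44.4% → the monthly plan
Overall: the monthly plan 358/1736 = 20.6%, the annual plan 405/1623 = 25.0% → the annual plan
(Neither sweeps every signup group, but the annual plan has the higher pooled rate.)

the annual plan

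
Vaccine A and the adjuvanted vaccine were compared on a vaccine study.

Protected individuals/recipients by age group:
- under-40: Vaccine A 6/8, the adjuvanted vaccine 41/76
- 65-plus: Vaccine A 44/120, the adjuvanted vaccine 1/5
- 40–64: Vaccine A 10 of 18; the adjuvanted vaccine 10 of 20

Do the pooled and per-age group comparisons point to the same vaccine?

Under-40: Vaccine A 6/8 = 75.0%, the adjuvanted vaccine 41/76 = 53.9% → Vaccine A
65-plus: Vaccine A 44/120 = 36.7%, the adjuvanted vaccine 1/5 = 20.0% → Vaccine A
40–64: Vaccine A 10/18 = 55.6%, the adjuvanted vaccine 10/20 = 50.0% → Vaccine A
Overall: Vaccine A 60/146 = 41.1%, the adjuvanted vaccine 52/101 = 51.5% → the adjuvanted vaccine
Vaccine A wins each age group but the adjuvanted vaccine wins overall — the comparison reverses. Vaccine A's recipients skew toward 65-plus, which has a lower base rate.

No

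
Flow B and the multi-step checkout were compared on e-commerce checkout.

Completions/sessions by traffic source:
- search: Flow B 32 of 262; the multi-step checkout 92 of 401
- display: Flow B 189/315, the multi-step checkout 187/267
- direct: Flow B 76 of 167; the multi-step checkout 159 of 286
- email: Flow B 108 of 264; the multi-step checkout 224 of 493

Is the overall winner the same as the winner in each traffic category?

Search: Flow B 32/262 = 12.2%, the multi-step checkout 92/401 = 22.9% → the multi-step checkout
Display: Flow B 189/315 = 60.0%, the multi-step checkout 187/267 = 70.0% → the multi-step checkout
Direct: Flow B 76/167 = 45.5%, the multi-step checkout 159/286 = 55.6% → the multi-step checkout
Email: Flow B 108/264 = 40.9%, the multi-step checkout 224/493 = 45.4% → the multi-step checkout
Overall: Flow B 405/1008 = 40.2%, the multi-step checkout 662/1447 = 45.7% → the multi-step checkout
The multi-step checkout wins overall and in every traffic group — no reversal.

Yes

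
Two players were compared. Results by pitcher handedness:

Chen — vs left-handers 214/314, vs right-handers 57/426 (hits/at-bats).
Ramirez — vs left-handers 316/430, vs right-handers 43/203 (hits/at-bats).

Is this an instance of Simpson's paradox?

Vs left-handers: Chen 214/314 = 68.2%, Ramirez 316/430 = 73.5% → Ramirez
Vs right-handers: Chen 57/426 = 13.4%, Ramirez 43/203 = 21.2% → Ramirez
Overall: Chen 271/740 = 36.6%, Ramirez 359/633 = 56.7% → Ramirez
Ramirez wins overall and in every pitcher group — no reversal.

No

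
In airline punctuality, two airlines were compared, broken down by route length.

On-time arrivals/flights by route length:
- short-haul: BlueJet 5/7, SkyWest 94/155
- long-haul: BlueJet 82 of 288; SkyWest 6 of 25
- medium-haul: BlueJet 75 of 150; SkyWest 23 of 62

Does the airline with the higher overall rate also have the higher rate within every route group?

Short-haul: BlueJet 5/7 = 71.4%, SkyWest 94/155 = 60.6% → BlueJet
Long-haul: BlueJet 82/288 = 28.5%, SkyWest 6/25 = 24.0% → BlueJet
Medium-haul: BlueJet 75/150 = 50.0%, SkyWest 23/62 = 37.1% → BlueJet
Overall: BlueJet 162/445 = 36.4%, SkyWest 123/242 = 50.8% → SkyWest
BlueJet wins each route group but SkyWest wins overall — the comparison reverses. BlueJet's flights skew toward long-haul, which has a lower base rate.

No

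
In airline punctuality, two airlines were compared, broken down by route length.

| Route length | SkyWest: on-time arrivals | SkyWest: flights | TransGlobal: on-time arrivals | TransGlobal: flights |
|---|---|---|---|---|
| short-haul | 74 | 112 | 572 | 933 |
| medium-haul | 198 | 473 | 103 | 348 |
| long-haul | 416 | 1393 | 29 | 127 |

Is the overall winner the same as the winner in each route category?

Short-haul: SkyWest 74/112 = 66.1%, TransGlobal 572/933 = 61.3% → SkyWest
Medium-haul: SkyWest 198/473 = 41.9%, TransGlobal 103/348 = 29.6% → SkyWest
Long-haul: SkyWest 416/1393 = 29.9%, TransGlobal 29/127 = 22.8% → SkyWest
Overall: SkyWest 688/1978 = 34.8%, TransGlobal 704/1408 = 50.0% → TransGlobal
SkyWest wins each route group but TransGlobal wins overall — the comparison reverses. SkyWest's flights skew toward long-haul, which has a lower base rate.

No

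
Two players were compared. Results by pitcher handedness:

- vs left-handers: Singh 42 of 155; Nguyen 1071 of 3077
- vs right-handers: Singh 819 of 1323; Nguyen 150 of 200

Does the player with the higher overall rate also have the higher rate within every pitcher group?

Vs left-handers: Singh 42/155 = 27.1%, Nguyen 1071/3077 = 34.8% → Nguyen
Vs right-handers: Singh 819/1323 = 61.9%, Nguyen 150/200 = 75.0% → Nguyen
Overall: Singh 861/1478 = 58.3%, Nguyen 1221/3277 = 37.3% → Singh
Nguyen wins each pitcher group but Singh wins overall — the comparison reverses. Nguyen's at-bats skew toward vs left-handers, which has a lower base rate.

No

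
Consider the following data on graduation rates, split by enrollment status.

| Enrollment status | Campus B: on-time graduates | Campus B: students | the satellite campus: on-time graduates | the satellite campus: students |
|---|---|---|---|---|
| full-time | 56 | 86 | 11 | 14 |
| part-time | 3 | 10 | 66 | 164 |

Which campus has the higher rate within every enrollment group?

Full-time: Campus B 56/86 = 65.1%, the satellite campus 11/14 = 78.6% → the satellite campus
Part-time: Campus B 3/10 = 30.0%, the satellite campus 66/164 = 40.2% → the satellite campus
The satellite campus has the higher rate in both groups.

the satellite campus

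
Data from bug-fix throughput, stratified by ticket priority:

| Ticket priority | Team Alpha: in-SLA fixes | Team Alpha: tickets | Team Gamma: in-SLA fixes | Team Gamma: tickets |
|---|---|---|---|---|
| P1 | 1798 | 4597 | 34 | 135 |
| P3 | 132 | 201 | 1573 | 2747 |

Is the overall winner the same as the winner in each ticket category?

P1: Team Alpha 1798/4597 = 39.1%, Team Gamma 34/135 = 25.2% → Team Alpha
P3: Team Alpha 132/201 = 65.7%, Team Gamma 1573/2747 = 57.3% → Team Alpha
Overall: Team Alpha 1930/4798 = 40.2%, Team Gamma 1607/2882 = 55.8% → Team Gamma
Team Alpha wins each ticket group but Team Gamma wins overall — the comparison reverses. Team Alpha's tickets skew toward P1, which has a lower base rate.

No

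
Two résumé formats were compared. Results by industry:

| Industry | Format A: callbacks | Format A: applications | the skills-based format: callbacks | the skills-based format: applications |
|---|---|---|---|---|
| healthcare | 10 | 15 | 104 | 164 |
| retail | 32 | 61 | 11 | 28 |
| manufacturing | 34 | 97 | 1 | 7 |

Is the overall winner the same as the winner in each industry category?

Healthcare: Format A 10/15 = 66.7%, the skills-based format 104/164 = 63.4% → Format A
Retail: Format A 32/61 = 52.5%, the skills-based format 11/28 = 39.3% → Format A
Manufacturing: Format A 34/97 = 35.1%, the skills-based format 1/7 = 14.3% → Format A
Overall: Format A 76/173 = 43.9%, the skills-based format 116/199 = 58.3% → the skills-based format
Format A wins each industry group but the skills-based format wins overall — the comparison reverses. Format A's applications skew toward manufacturing, which has a lower base rate.

No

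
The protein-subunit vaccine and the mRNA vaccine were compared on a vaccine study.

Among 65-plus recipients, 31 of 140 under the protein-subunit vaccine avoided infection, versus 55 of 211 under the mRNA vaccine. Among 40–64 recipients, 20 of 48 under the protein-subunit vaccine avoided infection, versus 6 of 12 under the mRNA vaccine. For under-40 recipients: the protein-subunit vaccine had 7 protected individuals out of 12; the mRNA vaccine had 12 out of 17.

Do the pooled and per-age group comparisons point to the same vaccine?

65-plus: the protein-subunit vaccine 31/140 = 22.1%, the mRNA vaccine 55/211 = 26.1% → the mRNA vaccine
40–64: the protein-subunit vaccine 20/48 = 41.7%, the mRNA vaccine 6/12 = 50.0% → the mRNA vaccine
Under-40: the protein-subunit vaccine 7/12 = 58.3%, the mRNA vaccine 12/17 = 70.6% → the mRNA vaccine
Overall: the protein-subunit vaccine 58/200 = 29.0%, the mRNA vaccine 73/240 = 30.4% → the mRNA vaccine
The mRNA vaccine wins overall and in every age group — no reversal.

Yes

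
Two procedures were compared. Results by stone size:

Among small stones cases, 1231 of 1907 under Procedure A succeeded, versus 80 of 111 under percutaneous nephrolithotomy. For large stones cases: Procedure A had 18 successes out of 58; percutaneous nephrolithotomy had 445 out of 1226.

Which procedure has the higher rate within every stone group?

Small stones: Procedure A 1231/1907 = 64.6%, percutaneous nephrolithotomy 80/111 = 72.1% → percutaneous nephrolithotomy
Large stones: Procedure A 18/58 = 31.0%, percutaneous nephrolithotomy 445/1226 = 36.3% → percutaneous nephrolithotomy
Percutaneous nephrolithotomy has the higher rate in both groups.

percutaneous nephrolithotomy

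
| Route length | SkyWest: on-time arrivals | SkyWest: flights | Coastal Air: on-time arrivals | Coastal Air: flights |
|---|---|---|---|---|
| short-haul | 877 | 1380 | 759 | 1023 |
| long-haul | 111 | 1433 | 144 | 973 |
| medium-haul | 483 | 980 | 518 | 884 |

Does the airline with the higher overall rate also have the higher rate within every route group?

Yes

Short-haul: SkyWest 877/1380 = 63.6%, Coastal Air 759/1023 = 74.2% → Coastal Air
Long-haul: SkyWest 111/1433 = 7.7%, Coastal Air 144/973 = 14.8% → Coastal Air
Medium-haul: SkyWest 483/980 = 49.3%, Coastal Air 518/884 = 58.6% → Coastal Air
Overall: SkyWest 1471/3793 = 38.8%, Coastal Air 1421/2880 = 49.3% → Coastal Air
Coastal Air wins overall and in every route group — no reversal.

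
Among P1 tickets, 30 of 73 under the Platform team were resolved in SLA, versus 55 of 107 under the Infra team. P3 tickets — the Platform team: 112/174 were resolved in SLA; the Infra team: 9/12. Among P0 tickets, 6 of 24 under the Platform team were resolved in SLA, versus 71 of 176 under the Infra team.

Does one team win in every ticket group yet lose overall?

Yes

P1: the Platform team 30/73 = 41.1%, the Infra team 55/107 = 51.4% → the Infra team
P3: the Platform team 112/174 = 64.4%, the Infra team 9/12 = 75.0% → the Infra team
P0: the Platform team 6/24 = 25.0%, the Infra team 71/176 = 40.3% → the Infra team
Overall: the Platform team 148/271 = 54.6%, the Infra team 135/295 = 45.8% → the Platform team
The Infra team wins each ticket group but the Platform team wins overall — the comparison reverses. The Infra team's tickets skew toward P0, which has a lower base rate.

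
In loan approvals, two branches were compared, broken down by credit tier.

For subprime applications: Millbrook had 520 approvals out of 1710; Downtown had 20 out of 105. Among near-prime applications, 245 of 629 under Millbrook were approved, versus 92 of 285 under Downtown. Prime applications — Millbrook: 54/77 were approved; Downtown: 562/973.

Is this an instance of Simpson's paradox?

Subprime: Millbrook 520/1710 = 30.4%, Downtown 20/105 = 19.0% → Millbrook
Near-prime: Millbrook 245/629 = 39.0%, Downtown 92/285 = 32.3% → Millbrook
Prime: Millbrook 54/77 = 70.1%, Downtown 562/973 = 57.8% → Millbrook
Overall: Millbrook 819/2416 = 33.9%, Downtown 674/1363 = 49.4% → Downtown
Millbrook wins each credit group but Downtown wins overall — the comparison reverses. Millbrook's applications skew toward subprime, which has a lower base rate.

Yes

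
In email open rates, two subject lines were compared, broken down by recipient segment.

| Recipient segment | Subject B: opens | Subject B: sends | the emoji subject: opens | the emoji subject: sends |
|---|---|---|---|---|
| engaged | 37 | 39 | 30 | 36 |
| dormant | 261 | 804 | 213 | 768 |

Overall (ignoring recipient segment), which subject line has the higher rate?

Engaged: Subject B 37/39 = 94.9%, the emoji subject 30/36 = 83.3% → Subject B
Dormant: Subject B 261/804 = 32.5%, the emoji subject 213/768 = 27.7% → Subject B
Overall: Subject B 298/843 = 35.3%, the emoji subject 243/804 = 30.2% → Subject B

Subject B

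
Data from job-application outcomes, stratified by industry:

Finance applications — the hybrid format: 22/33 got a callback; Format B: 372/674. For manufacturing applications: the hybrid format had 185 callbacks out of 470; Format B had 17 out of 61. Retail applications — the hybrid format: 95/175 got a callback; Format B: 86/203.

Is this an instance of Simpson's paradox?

Finance: the hybrid format 22/33 = 66.7%, Format B 372/674 = 55.2% → the hybrid format
Manufacturing: the hybrid format 185/470 = 39.4%, Format B 17/61 = 27.9% → the hybrid format
Retail: the hybrid format 95/175 = 54.3%, Format B 86/203 = 42.4% → the hybrid format
Overall: the hybrid format 302/678 = 44.5%, Format B 475/938 = 50.6% → Format B
The hybrid format wins each industry group but Format B wins overall — the comparison reverses. The hybrid format's applications skew toward manufacturing, which has a lower base rate.

Yes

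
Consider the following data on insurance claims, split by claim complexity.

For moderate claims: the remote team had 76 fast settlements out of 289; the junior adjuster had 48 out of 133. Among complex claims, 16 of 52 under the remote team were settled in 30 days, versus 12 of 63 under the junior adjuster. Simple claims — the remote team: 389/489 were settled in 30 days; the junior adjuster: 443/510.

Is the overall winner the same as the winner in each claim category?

Moderate: the remote team 76/289 = 26.3%, the junior adjuster 48/133 = 36.1% → the junior adjuster
Complex: the remote team 16/52 = 30.8%, the junior adjuster 12/63 = 19.0% → the remote team
Simple: the remote team 389/489 = 79.6%, the junior adjuster 443/510 = 86.9% → the junior adjuster
Overall: the remote team 481/830 = 58.0%, the junior adjuster 503/706 = 71.2% → the junior adjuster
Neither sweeps: the remote team wins 1 of 3 groups, the junior adjuster wins 2. The junior adjuster wins overall but not every group — no Simpson reversal.

No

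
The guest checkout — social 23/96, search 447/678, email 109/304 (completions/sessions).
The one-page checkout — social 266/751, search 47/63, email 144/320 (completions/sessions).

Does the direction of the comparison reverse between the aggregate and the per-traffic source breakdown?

Yes

Social: the guest checkout 23/96 = 24.0%, the one-page checkout 266/751 = 35.4% → the one-page checkout
Search: the guest checkout 447/678 = 65.9%, the one-page checkout 47/63 = 74.6% → the one-page checkout
Email: the guest checkout 109/304 = 35.9%, the one-page checkout 144/320 = 45.0% → the one-page checkout
Overall: the guest checkout 579/1078 = 53.7%, the one-page checkout 457/1134 = 40.3% → the guest checkout
The one-page checkout wins each traffic group but the guest checkout wins overall — the comparison reverses. The one-page checkout's sessions skew toward social, which has a lower base rate.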